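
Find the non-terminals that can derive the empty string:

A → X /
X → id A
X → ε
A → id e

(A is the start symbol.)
{ 'X' }

ε-productions: X → ε
So X is immediately nullable.
No further non-terminal can be added: every production for the remaining non-terminals contains a terminal or a non-nullable non-terminal.
Nullable = { 'X' }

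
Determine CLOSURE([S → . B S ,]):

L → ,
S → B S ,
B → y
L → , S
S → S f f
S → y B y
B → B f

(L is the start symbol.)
Start with: [S → . B S ,]
  [S → . B S ,] has the dot before B: add [B → . y], [B → . B f]
No further items can be added.

CLOSURE = { [B → . B f], [B → . y], [S → . B S ,] }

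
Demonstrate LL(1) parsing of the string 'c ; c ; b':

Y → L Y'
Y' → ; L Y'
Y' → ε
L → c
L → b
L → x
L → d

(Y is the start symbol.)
LL(1) parsing maintains a stack (initially the start symbol over $) and the input. At each step: if the stack top is a terminal, match it against the current input token; if it is a non-terminal N, replace it with the RHS of M[N, lookahead] (the unique production whose predict set contains the lookahead).

Stack is shown with the top on the left.

Stack     Input        Action
-----------------------------
Y $       c ; c ; b $  output Y → L Y'
L Y' $    c ; c ; b $  output L → c
c Y' $    c ; c ; b $  match 'c'
Y' $      ; c ; b $    output Y' → ; L Y'
; L Y' $  ; c ; b $    match ';'
L Y' $    c ; b $      output L → c
c Y' $    c ; b $      match 'c'
Y' $      ; b $        output Y' → ; L Y'
; L Y' $  ; b $        match ';'
L Y' $    b $          output L → b
b Y' $    b $          match 'b'
Y' $      $            output Y' → ε
$         $            accept

The string is accepted.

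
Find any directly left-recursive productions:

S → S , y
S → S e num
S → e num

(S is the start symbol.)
Yes, S is left-recursive

Direct left recursion occurs when N → N α for some non-terminal N (the right-hand side begins with the left-hand side itself).

S → S , y: LEFT RECURSIVE (starts with S)
S → S e num: LEFT RECURSIVE (starts with S)
S → e num: starts with e

The grammar has direct left recursion on: S.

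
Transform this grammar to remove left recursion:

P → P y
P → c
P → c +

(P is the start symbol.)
P → c P'
P → c + P'
P' → y P'
P' → ε

P is directly left-recursive. The standard transformation for
  A → A α₁ | ... | A α_m | β₁ | ... | β_n
is
  A  → β₁ A' | ... | β_n A'
  A' → α₁ A' | ... | α_m A' | ε

P → c becomes P → c P'
P → c + becomes P → c + P'
P → P y becomes P' → y P'
Add P' → ε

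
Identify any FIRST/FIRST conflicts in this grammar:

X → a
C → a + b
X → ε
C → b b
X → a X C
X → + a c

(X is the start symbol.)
Productions for X:
  X → a: FIRST = { 'a' }
  X → ε: FIRST = { ε }
  X → a X C: FIRST = { 'a' }
  X → + a c: FIRST = { '+' }
Productions for C:
  C → a + b: FIRST = { 'a' }
  C → b b: FIRST = { 'b' }

Conflict for X: X → a and X → a X C
  Overlap: { 'a' }

Answer: Yes. X → a / X → a X C on { 'a' }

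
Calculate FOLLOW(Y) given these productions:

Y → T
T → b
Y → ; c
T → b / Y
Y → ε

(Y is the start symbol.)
{ $ }

To compute FOLLOW(Y), find every occurrence of Y on a right-hand side N → α Y β: add FIRST(β) \ {ε}, and if β is empty or nullable also add FOLLOW(N). Iterate to a fixed point.

Y is the start symbol, so $ ∈ FOLLOW(Y).
In T → b / Y: Y is at the end, add FOLLOW(T)

The FOLLOW sets referred to above (computed the same way, to a fixed point):
  FOLLOW(T) = { $ }

Taking the union: FOLLOW(Y) = { $ }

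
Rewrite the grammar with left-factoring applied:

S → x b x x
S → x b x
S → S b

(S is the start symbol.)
Left-factoring transforms A → αβ₁ | αβ₂ into A → αA' and A' → β₁ | β₂
(α is the longest common prefix among the alternatives). Repeat until
no nonterminal has two alternatives with a common prefix.

Round 1: S has alternatives sharing prefix 'x b x'. Introduce S': S → x b x S'
  Add: S' → x
  Add: S' → ε

No remaining common prefixes — done.

Resulting grammar:
S → x b x S'
S' → x
S' → ε
S → S b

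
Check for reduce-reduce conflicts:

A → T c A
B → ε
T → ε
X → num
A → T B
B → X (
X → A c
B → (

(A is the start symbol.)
Yes — I2: [B → .] vs [T → .]

A reduce-reduce conflict occurs when an LR(0) state has two complete items [A → α .] and [B → β .] — both call for a reduction, and with no lookahead the parser cannot choose between them.

Augment with A' → A and build the canonical LR(0) collection (I0 = CLOSURE({[A' → . A]}), then GOTO on every symbol after a dot until no new states appear). It has 12 states:
  I0: { [A → . T B], [A → . T c A], [A' → . A], [T → .] }  — reduce
  I1: { [A' → A .] }  — accept
  I2: { [A → . T B], [A → . T c A], [A → T . B], [A → T . c A], [B → . (], [B → . X (], [B → .], [T → .], [X → . A c], [X → . num] }  — shift, 2 reduces
  I3: { [B → ( .] }  — reduce
  I4: { [X → A . c] }  — shift
  I5: { [A → T B .] }  — reduce
  I6: { [B → X . (] }  — shift
  I7: { [A → . T B], [A → . T c A], [A → T c . A], [T → .] }  — reduce
  I8: { [X → num .] }  — reduce
  I9: { [A → T c A .] }  — reduce
  I10: { [B → X ( .] }  — reduce
  I11: { [X → A c .] }  — reduce

I2 contains complete items [B → .], [T → .] — reduce-reduce conflict.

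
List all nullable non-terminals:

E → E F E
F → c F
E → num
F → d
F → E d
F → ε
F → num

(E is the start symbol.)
A non-terminal is nullable if it can derive ε (the empty string): either it has an ε-production, or it has a production whose right-hand side consists entirely of nullable non-terminals.

ε-productions: F → ε
So F is immediately nullable.
No further non-terminal can be added: every production for the remaining non-terminals contains a terminal or a non-nullable non-terminal.
Nullable = { 'F' }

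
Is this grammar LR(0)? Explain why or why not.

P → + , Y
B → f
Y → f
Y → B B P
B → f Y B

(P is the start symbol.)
No. Shift-reduce conflict between [B → f .] and [B → . f]

A grammar is LR(0) if no state in the canonical LR(0) collection has:
  - both a shift item (dot before a terminal) and a complete item (shift-reduce conflict), or
  - two or more complete items (reduce-reduce conflict; the accept item [P' → P .] counts as a complete item here).

Augment with P' → P and build the canonical LR(0) collection (I0 = CLOSURE({[P' → . P]}), then GOTO on every symbol after a dot until no new states appear). It has 12 states:
  I0: { [P → . + , Y], [P' → . P] }  — shift
  I1: { [P → + . , Y] }  — shift
  I2: { [P' → P .] }  — accept
  I3: { [B → . f Y B], [B → . f], [P → + , . Y], [Y → . B B P], [Y → . f] }  — shift
  I4: { [B → . f Y B], [B → . f], [Y → B . B P] }  — shift
  I5: { [P → + , Y .] }  — reduce
  I6: { [B → . f Y B], [B → . f], [B → f . Y B], [B → f .], [Y → . B B P], [Y → . f], [Y → f .] }  — shift, 2 reduces
  I7: { [B → . f Y B], [B → . f], [B → f Y . B] }  — shift
  I8: { [B → f Y B .] }  — reduce
  I9: { [B → . f Y B], [B → . f], [B → f . Y B], [B → f .], [Y → . B B P], [Y → . f] }  — shift, reduce
  I10: { [P → . + , Y], [Y → B B . P] }  — shift
  I11: { [Y → B B P .] }  — reduce

Conflict in state I6:
  Shift-reduce conflict between [B → f .] and [B → . f]
So the grammar is NOT LR(0).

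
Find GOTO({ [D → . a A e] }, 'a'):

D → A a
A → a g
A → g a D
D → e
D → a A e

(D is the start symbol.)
{ [A → . a g], [A → . g a D], [D → a . A e] }

GOTO(I, 'a') = CLOSURE({ [A → αX.β] : [A → α.Xβ] ∈ I, X = 'a' })

Items with dot before 'a', with the dot advanced:
  [D → . a A e] → [D → a . A e]
Closure of the advanced items:
  [D → a . A e] has the dot before A: add [A → . a g], [A → . g a D]

GOTO = { [A → . a g], [A → . g a D], [D → a . A e] }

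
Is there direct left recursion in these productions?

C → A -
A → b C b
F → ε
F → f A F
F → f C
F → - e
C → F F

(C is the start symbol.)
No direct left recursion

C → A -: starts with A
A → b C b: starts with b
F → ε: starts with ε
F → f A F: starts with f
F → f C: starts with f
F → - e: starts with '-'
C → F F: starts with F

No direct left recursion found.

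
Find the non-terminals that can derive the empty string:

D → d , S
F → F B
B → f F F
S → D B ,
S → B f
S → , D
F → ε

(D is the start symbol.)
{ 'F' }

A non-terminal is nullable if it can derive ε (the empty string): either it has an ε-production, or it has a production whose right-hand side consists entirely of nullable non-terminals.

ε-productions: F → ε
So F is immediately nullable.
No further non-terminal can be added: every production for the remaining non-terminals contains a terminal or a non-nullable non-terminal.
Nullable = { 'F' }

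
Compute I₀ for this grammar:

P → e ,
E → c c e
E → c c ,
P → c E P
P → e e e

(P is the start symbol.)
{ [P → . c E P], [P → . e ,], [P → . e e e], [P' → . P] }

First, augment the grammar with P' → P
I₀ = CLOSURE({ [P' → . P] }):
  [P' → . P] has the dot before P: add [P → . e ,], [P → . c E P], [P → . e e e]
No further items can be added.

I₀ = { [P → . c E P], [P → . e ,], [P → . e e e], [P' → . P] }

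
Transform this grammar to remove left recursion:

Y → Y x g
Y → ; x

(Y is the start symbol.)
Y is directly left-recursive. The standard transformation for
  A → A α₁ | ... | A α_m | β₁ | ... | β_n
is
  A  → β₁ A' | ... | β_n A'
  A' → α₁ A' | ... | α_m A' | ε

Y → ; x becomes Y → ; x Y'
Y → Y x g becomes Y' → x g Y'
Add Y' → ε

Resulting grammar:
Y → ; x Y'
Y' → x g Y'
Y' → ε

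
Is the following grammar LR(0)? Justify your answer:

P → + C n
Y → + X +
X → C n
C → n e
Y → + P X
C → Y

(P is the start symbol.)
Augment with P' → P and build the canonical LR(0) collection (I0 = CLOSURE({[P' → . P]}), then GOTO on every symbol after a dot until no new states appear). It has 18 states:
  I0: { [P → . + C n], [P' → . P] }  — shift
  I1: { [C → . Y], [C → . n e], [P → + . C n], [Y → . + P X], [Y → . + X +] }  — shift
  I2: { [P' → P .] }  — accept
  I3: { [C → . Y], [C → . n e], [P → . + C n], [X → . C n], [Y → + . P X], [Y → + . X +], [Y → . + P X], [Y → . + X +] }  — shift
  I4: { [P → + C . n] }  — shift
  I5: { [C → Y .] }  — reduce
  I6: { [C → n . e] }  — shift
  I7: { [C → n e .] }  — reduce
  I8: { [P → + C n .] }  — reduce
  I9: { [C → . Y], [C → . n e], [P → + . C n], [P → . + C n], [X → . C n], [Y → + . P X], [Y → + . X +], [Y → . + P X], [Y → . + X +] }  — shift
  I10: { [X → C . n] }  — shift
  I11: { [C → . Y], [C → . n e], [X → . C n], [Y → + P . X], [Y → . + P X], [Y → . + X +] }  — shift
  I12: { [Y → + X . +] }  — shift
  I13: { [Y → + X + .] }  — reduce
  I14: { [Y → + P X .] }  — reduce
  I15: { [X → C n .] }  — reduce
  I16: { [P → + C . n], [X → C . n] }  — shift
  I17: { [P → + C n .], [X → C n .] }  — 2 reduces

Conflict in state I17:
  Reduce-reduce conflict: [P → + C n .] and [X → C n .]
So the grammar is NOT LR(0).

Answer: No. Reduce-reduce conflict: [P → + C n .] and [X → C n .]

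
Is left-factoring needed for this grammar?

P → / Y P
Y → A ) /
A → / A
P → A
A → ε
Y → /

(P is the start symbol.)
Left-factoring is needed when two productions for the same non-terminal
share a common prefix on the right-hand side.

Productions for P:
  P → / Y P
  P → A
Productions for Y:
  Y → A ) /
  Y → /
Productions for A:
  A → / A
  A → ε

No common prefixes found.

Answer: No, left-factoring is not needed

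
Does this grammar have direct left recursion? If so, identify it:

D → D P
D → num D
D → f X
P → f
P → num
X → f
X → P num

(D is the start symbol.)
D → D P: LEFT RECURSIVE (starts with D)
D → num D: starts with num
D → f X: starts with f
P → f: starts with f
P → num: starts with num
X → f: starts with f
X → P num: starts with P

The grammar has direct left recursion on: D.

Answer: Yes, D is left-recursive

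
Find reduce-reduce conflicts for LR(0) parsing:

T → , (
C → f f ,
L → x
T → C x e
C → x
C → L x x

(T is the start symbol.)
A reduce-reduce conflict occurs when an LR(0) state has two complete items [A → α .] and [B → β .] — both call for a reduction, and with no lookahead the parser cannot choose between them.

Augment with T' → T and build the canonical LR(0) collection (I0 = CLOSURE({[T' → . T]}), then GOTO on every symbol after a dot until no new states appear). It has 14 states:
  I0: { [C → . L x x], [C → . f f ,], [C → . x], [L → . x], [T → . , (], [T → . C x e], [T' → . T] }  — shift
  I1: { [T → , . (] }  — shift
  I2: { [T → C . x e] }  — shift
  I3: { [C → L . x x] }  — shift
  I4: { [T' → T .] }  — accept
  I5: { [C → f . f ,] }  — shift
  I6: { [C → x .], [L → x .] }  — 2 reduces
  I7: { [C → f f . ,] }  — shift
  I8: { [C → f f , .] }  — reduce
  I9: { [C → L x . x] }  — shift
  I10: { [C → L x x .] }  — reduce
  I11: { [T → C x . e] }  — shift
  I12: { [T → C x e .] }  — reduce
  I13: { [T → , ( .] }  — reduce

I6 contains complete items [C → x .], [L → x .] — reduce-reduce conflict.

Answer: Yes — I6: [C → x .] vs [L → x .]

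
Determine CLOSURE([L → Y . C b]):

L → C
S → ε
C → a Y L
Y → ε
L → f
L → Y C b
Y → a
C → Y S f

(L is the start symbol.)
To compute CLOSURE, for each item [A → α.Bβ] where B is a non-terminal, add [B → .γ] for all productions B → γ; repeat for the newly added items until nothing changes.

Start with: [L → Y . C b]
  [L → Y . C b] has the dot before C: add [C → . a Y L], [C → . Y S f]
  [C → . Y S f] has the dot before Y: add [Y → .], [Y → . a]
No further items can be added.

CLOSURE = { [C → . Y S f], [C → . a Y L], [L → Y . C b], [Y → . a], [Y → .] }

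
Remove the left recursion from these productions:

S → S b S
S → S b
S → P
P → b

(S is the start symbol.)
S → P S'
S' → b S S'
S' → b S'
S' → ε
P → b

S is directly left-recursive. The standard transformation for
  A → A α₁ | ... | A α_m | β₁ | ... | β_n
is
  A  → β₁ A' | ... | β_n A'
  A' → α₁ A' | ... | α_m A' | ε

S → P becomes S → P S'
S → S b S becomes S' → b S S'
S → S b becomes S' → b S'
Add S' → ε

Productions for other non-terminals are unchanged:
  P → b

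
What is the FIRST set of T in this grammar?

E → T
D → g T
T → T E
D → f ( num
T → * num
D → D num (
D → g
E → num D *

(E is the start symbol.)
From T → T E:
  - T is the symbol being defined: contributes nothing new
    T is not nullable, so stop
From T → * num:
  - '*' is a terminal: add '*' and stop

Collecting: FIRST(T) = { '*' }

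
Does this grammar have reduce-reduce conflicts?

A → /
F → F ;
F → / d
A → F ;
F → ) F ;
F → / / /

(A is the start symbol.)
Yes — I5: [A → F ; .] vs [F → F ; .]; I11: [F → ) F ; .] vs [F → F ; .]

A reduce-reduce conflict occurs when an LR(0) state has two complete items [A → α .] and [B → β .] — both call for a reduction, and with no lookahead the parser cannot choose between them.

Augment with A' → A and build the canonical LR(0) collection (I0 = CLOSURE({[A' → . A]}), then GOTO on every symbol after a dot until no new states appear). It has 12 states:
  I0: { [A → . /], [A → . F ;], [A' → . A], [F → . ) F ;], [F → . / / /], [F → . / d], [F → . F ;] }  — shift
  I1: { [F → ) . F ;], [F → . ) F ;], [F → . / / /], [F → . / d], [F → . F ;] }  — shift
  I2: { [A → / .], [F → / . / /], [F → / . d] }  — shift, reduce
  I3: { [A' → A .] }  — accept
  I4: { [A → F . ;], [F → F . ;] }  — shift
  I5: { [A → F ; .], [F → F ; .] }  — 2 reduces
  I6: { [F → / / . /] }  — shift
  I7: { [F → / d .] }  — reduce
  I8: { [F → / / / .] }  — reduce
  I9: { [F → / . / /], [F → / . d] }  — shift
  I10: { [F → ) F . ;], [F → F . ;] }  — shift
  I11: { [F → ) F ; .], [F → F ; .] }  — 2 reduces

I5 contains complete items [A → F ; .], [F → F ; .] — reduce-reduce conflict.
I11 contains complete items [F → ) F ; .], [F → F ; .] — reduce-reduce conflict.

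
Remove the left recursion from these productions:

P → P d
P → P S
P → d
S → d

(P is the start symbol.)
P → d P'
P' → d P'
P' → S P'
P' → ε
S → d

P is directly left-recursive. The standard transformation for
  A → A α₁ | ... | A α_m | β₁ | ... | β_n
is
  A  → β₁ A' | ... | β_n A'
  A' → α₁ A' | ... | α_m A' | ε

P → d becomes P → d P'
P → P d becomes P' → d P'
P → P S becomes P' → S P'
Add P' → ε

Productions for other non-terminals are unchanged:
  S → d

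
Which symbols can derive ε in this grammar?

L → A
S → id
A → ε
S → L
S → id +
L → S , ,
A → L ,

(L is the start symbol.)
{ 'A', 'L', 'S' }

A non-terminal is nullable if it can derive ε (the empty string): either it has an ε-production, or it has a production whose right-hand side consists entirely of nullable non-terminals.

ε-productions: A → ε
So A is immediately nullable.
L → A: every symbol on the right is nullable, so L is nullable too.
S → L: every symbol on the right is nullable, so S is nullable too.
Every non-terminal is now nullable.
Nullable = { 'A', 'L', 'S' }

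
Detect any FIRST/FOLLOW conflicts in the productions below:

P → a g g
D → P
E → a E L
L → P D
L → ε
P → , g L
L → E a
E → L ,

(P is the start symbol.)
Yes. L → P D with FOLLOW(L) on { ',', 'a' }; L → E a with FOLLOW(L) on { ',', 'a' }

A FIRST/FOLLOW conflict occurs when a non-terminal N has a nullable alternative N → β (β ⇒* ε) and another alternative N → α with FIRST(α) ∩ FOLLOW(N) ≠ ∅: on such a lookahead the parser cannot decide between expanding α and letting N vanish via β.

Nullable non-terminals: L.
FIRST sets used below: FIRST(P) = { ',', 'a' }, FIRST(E) = { ',', 'a' }

L: nullable alternative(s) L → ε; FOLLOW(L) = { $, ',', 'a' }
  L → P D: FIRST \ {ε} = { ',', 'a' } — overlaps FOLLOW(L) on { ',', 'a' }: CONFLICT
  L → ε: FIRST \ {ε} = { } — this is the only nullable alternative, skip
  L → E a: FIRST \ {ε} = { ',', 'a' } — overlaps FOLLOW(L) on { ',', 'a' }: CONFLICT

D, E, P have no nullable alternative, so no FIRST/FOLLOW check is needed there.

So the grammar has 2 FIRST/FOLLOW conflicts (marked CONFLICT above).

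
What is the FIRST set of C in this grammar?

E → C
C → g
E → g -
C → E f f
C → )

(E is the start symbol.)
FIRST sets of the other non-terminals involved (by the same procedure, iterated to a fixed point):
  FIRST(E) = { ')', 'g' }

From C → g:
  - g is a terminal: add 'g' and stop
From C → E f f:
  - E is a non-terminal: add FIRST(E) \ {ε} = { ')', 'g' }
    E is not nullable, so stop
From C → ):
  - ')' is a terminal: add ')' and stop

Collecting: FIRST(C) = { ')', 'g' }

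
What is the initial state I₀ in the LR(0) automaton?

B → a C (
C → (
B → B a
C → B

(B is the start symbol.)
{ [B → . B a], [B → . a C (], [B' → . B] }

First, augment the grammar with B' → B
I₀ = CLOSURE({ [B' → . B] }):
  [B' → . B] has the dot before B: add [B → . a C (], [B → . B a]
No further items can be added.

I₀ = { [B → . B a], [B → . a C (], [B' → . B] }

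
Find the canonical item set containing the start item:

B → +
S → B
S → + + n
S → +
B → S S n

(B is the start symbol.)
First, augment the grammar with B' → B
I₀ = CLOSURE({ [B' → . B] }):
  [B' → . B] has the dot before B: add [B → . +], [B → . S S n]
  [B → . S S n] has the dot before S: add [S → . B], [S → . + + n], [S → . +]
No further items can be added.

I₀ = { [B → . +], [B → . S S n], [B' → . B], [S → . + + n], [S → . +], [S → . B] }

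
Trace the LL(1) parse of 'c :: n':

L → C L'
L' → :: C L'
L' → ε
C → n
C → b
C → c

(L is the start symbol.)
LL(1) parsing maintains a stack (initially the start symbol over $) and the input. At each step: if the stack top is a terminal, match it against the current input token; if it is a non-terminal N, replace it with the RHS of M[N, lookahead] (the unique production whose predict set contains the lookahead).

Stack is shown with the top on the left.

Stack      Input     Action
---------------------------
L $        c :: n $  output L → C L'
C L' $     c :: n $  output C → c
c L' $     c :: n $  match 'c'
L' $       :: n $    output L' → :: C L'
:: C L' $  :: n $    match '::'
C L' $     n $       output C → n
n L' $     n $       match 'n'
L' $       $         output L' → ε
$          $         accept

The string is accepted.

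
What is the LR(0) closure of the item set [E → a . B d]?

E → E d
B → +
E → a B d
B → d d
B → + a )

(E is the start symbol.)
{ [B → . + a )], [B → . +], [B → . d d], [E → a . B d] }

Start with: [E → a . B d]
  [E → a . B d] has the dot before B: add [B → . +], [B → . d d], [B → . + a )]
No further items can be added.

CLOSURE = { [B → . + a )], [B → . +], [B → . d d], [E → a . B d] }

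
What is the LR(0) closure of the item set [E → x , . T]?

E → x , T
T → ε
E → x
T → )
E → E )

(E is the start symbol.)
{ [E → x , . T], [T → . )], [T → .] }

Start with: [E → x , . T]
  [E → x , . T] has the dot before T: add [T → .], [T → . )]
No further items can be added.

CLOSURE = { [E → x , . T], [T → . )], [T → .] }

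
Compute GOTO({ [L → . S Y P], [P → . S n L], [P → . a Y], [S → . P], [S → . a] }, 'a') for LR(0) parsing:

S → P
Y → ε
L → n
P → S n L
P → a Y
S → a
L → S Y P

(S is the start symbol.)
GOTO(I, 'a') = CLOSURE({ [A → αX.β] : [A → α.Xβ] ∈ I, X = 'a' })

Items with dot before 'a', with the dot advanced:
  [P → . a Y] → [P → a . Y]
  [S → . a] → [S → a .]
Closure of the advanced items:
  [P → a . Y] has the dot before Y: add [Y → .]

GOTO = { [P → a . Y], [S → a .], [Y → .] }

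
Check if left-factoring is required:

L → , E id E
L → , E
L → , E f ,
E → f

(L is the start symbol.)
Yes, L has productions with common prefix ', E'

Left-factoring is needed when two productions for the same non-terminal
share a common prefix on the right-hand side.

Productions for L:
  L → , E id E
  L → , E
  L → , E f ,

Found common prefix ', E' in productions for L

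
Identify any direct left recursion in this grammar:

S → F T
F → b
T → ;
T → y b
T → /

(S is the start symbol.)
Direct left recursion occurs when N → N α for some non-terminal N (the right-hand side begins with the left-hand side itself).

S → F T: starts with F
F → b: starts with b
T → ;: starts with ';'
T → y b: starts with y
T → /: starts with '/'

No direct left recursion found.

Answer: No direct left recursion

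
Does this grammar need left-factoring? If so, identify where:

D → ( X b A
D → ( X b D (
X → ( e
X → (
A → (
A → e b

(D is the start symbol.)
Yes, D has productions with common prefix '( X b'; X has productions with common prefix '('

Left-factoring is needed when two productions for the same non-terminal
share a common prefix on the right-hand side.

Productions for D:
  D → ( X b A
  D → ( X b D (
Productions for X:
  X → ( e
  X → (
Productions for A:
  A → (
  A → e b

Found common prefix '( X b' in productions for D
Found common prefix '(' in productions for X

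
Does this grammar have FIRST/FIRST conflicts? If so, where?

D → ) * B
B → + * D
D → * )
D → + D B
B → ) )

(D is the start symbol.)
A FIRST/FIRST conflict occurs when two productions N → α and N → β for the same non-terminal have FIRST(α) ∩ FIRST(β) ≠ ∅ (with ε ∈ FIRST of a nullable right-hand side, so two nullable alternatives also conflict).

Productions for D:
  D → ) * B: FIRST = { ')' }
  D → * ): FIRST = { '*' }
  D → + D B: FIRST = { '+' }
Productions for B:
  B → + * D: FIRST = { '+' }
  B → ) ): FIRST = { ')' }

All alternatives of each non-terminal have pairwise disjoint FIRST sets.

Answer: No FIRST/FIRST conflicts.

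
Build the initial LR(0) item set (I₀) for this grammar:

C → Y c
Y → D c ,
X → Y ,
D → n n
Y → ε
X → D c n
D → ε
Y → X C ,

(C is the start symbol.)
First, augment the grammar with C' → C
I₀ = CLOSURE({ [C' → . C] }):
  [C' → . C] has the dot before C: add [C → . Y c]
  [C → . Y c] has the dot before Y: add [Y → . D c ,], [Y → .], [Y → . X C ,]
  [Y → . D c ,] has the dot before D: add [D → . n n], [D → .]
  [Y → . X C ,] has the dot before X: add [X → . Y ,], [X → . D c n]
No further items can be added.

I₀ = { [C → . Y c], [C' → . C], [D → . n n], [D → .], [X → . D c n], [X → . Y ,], [Y → . D c ,], [Y → . X C ,], [Y → .] }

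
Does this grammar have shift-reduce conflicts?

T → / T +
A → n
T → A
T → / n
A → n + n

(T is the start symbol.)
Yes — I4: [A → n .] vs [A → n . + n]; I8: [A → n .] vs [A → n . + n]

Augment with T' → T and build the canonical LR(0) collection (I0 = CLOSURE({[T' → . T]}), then GOTO on every symbol after a dot until no new states appear). It has 10 states:
  I0: { [A → . n + n], [A → . n], [T → . / T +], [T → . / n], [T → . A], [T' → . T] }  — shift
  I1: { [A → . n + n], [A → . n], [T → . / T +], [T → . / n], [T → . A], [T → / . T +], [T → / . n] }  — shift
  I2: { [T → A .] }  — reduce
  I3: { [T' → T .] }  — accept
  I4: { [A → n . + n], [A → n .] }  — shift, reduce
  I5: { [A → n + . n] }  — shift
  I6: { [A → n + n .] }  — reduce
  I7: { [T → / T . +] }  — shift
  I8: { [A → n . + n], [A → n .], [T → / n .] }  — shift, 2 reduces
  I9: { [T → / T + .] }  — reduce

I4 contains reduce item [A → n .] and shift item [A → n . + n] — shift-reduce conflict.
I8 contains reduce items [A → n .], [T → / n .] and shift item [A → n . + n] — shift-reduce conflict.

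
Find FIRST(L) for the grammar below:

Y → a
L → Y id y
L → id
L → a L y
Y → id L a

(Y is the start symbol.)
{ 'a', 'id' }

FIRST sets of the other non-terminals involved (by the same procedure, iterated to a fixed point):
  FIRST(Y) = { 'a', 'id' }

From L → Y id y:
  - Y is a non-terminal: add FIRST(Y) \ {ε} = { 'a', 'id' }
    Y is not nullable, so stop
From L → id:
  - id is a terminal: add 'id' and stop
From L → a L y:
  - a is a terminal: add 'a' and stop

Collecting: FIRST(L) = { 'a', 'id' }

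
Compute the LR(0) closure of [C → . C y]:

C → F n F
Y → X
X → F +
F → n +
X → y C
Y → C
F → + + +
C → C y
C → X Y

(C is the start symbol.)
{ [C → . C y], [C → . F n F], [C → . X Y], [F → . + + +], [F → . n +], [X → . F +], [X → . y C] }

To compute CLOSURE, for each item [A → α.Bβ] where B is a non-terminal, add [B → .γ] for all productions B → γ; repeat for the newly added items until nothing changes.

Start with: [C → . C y]
  [C → . C y] has the dot before C: add [C → . F n F], [C → . X Y]
  [C → . F n F] has the dot before F: add [F → . n +], [F → . + + +]
  [C → . X Y] has the dot before X: add [X → . F +], [X → . y C]
No further items can be added.

CLOSURE = { [C → . C y], [C → . F n F], [C → . X Y], [F → . + + +], [F → . n +], [X → . F +], [X → . y C] }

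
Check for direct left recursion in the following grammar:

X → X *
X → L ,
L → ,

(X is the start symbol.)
Direct left recursion occurs when N → N α for some non-terminal N (the right-hand side begins with the left-hand side itself).

X → X *: LEFT RECURSIVE (starts with X)
X → L ,: starts with L
L → ,: starts with ','

The grammar has direct left recursion on: X.

Answer: Yes, X is left-recursive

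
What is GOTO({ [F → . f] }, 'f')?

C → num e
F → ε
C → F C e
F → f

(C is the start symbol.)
GOTO(I, 'f') = CLOSURE({ [A → αX.β] : [A → α.Xβ] ∈ I, X = 'f' })

Items with dot before 'f', with the dot advanced:
  [F → . f] → [F → f .]
Closure adds nothing (no advanced item has the dot before a non-terminal).

GOTO = { [F → f .] }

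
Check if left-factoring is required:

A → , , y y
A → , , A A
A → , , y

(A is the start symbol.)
Yes, A has productions with common prefix ', ,'

Left-factoring is needed when two productions for the same non-terminal
share a common prefix on the right-hand side.

Productions for A:
  A → , , y y
  A → , , A A
  A → , , y

Found common prefix ', ,' in productions for A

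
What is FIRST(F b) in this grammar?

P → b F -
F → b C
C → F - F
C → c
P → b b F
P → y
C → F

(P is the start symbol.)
FIRST sets of the non-terminals involved (from the grammar, by fixed-point iteration):
  FIRST(F) = { 'b' }

To compute FIRST(F b), process the symbols left to right:
Symbol F is a non-terminal. Add FIRST(F) \ {ε} = { 'b' }
F is not nullable (ε ∉ FIRST(F)), so stop here.
FIRST(F b) = { 'b' }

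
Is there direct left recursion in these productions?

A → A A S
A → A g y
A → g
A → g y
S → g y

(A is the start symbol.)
Direct left recursion occurs when N → N α for some non-terminal N (the right-hand side begins with the left-hand side itself).

A → A A S: LEFT RECURSIVE (starts with A)
A → A g y: LEFT RECURSIVE (starts with A)
A → g: starts with g
A → g y: starts with g
S → g y: starts with g

The grammar has direct left recursion on: A.

Answer: Yes, A is left-recursive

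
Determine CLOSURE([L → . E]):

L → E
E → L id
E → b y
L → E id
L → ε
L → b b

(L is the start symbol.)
{ [E → . L id], [E → . b y], [L → . E id], [L → . E], [L → . b b], [L → .] }

To compute CLOSURE, for each item [A → α.Bβ] where B is a non-terminal, add [B → .γ] for all productions B → γ; repeat for the newly added items until nothing changes.

Start with: [L → . E]
  [L → . E] has the dot before E: add [E → . L id], [E → . b y]
  [E → . L id] has the dot before L: add [L → . E id], [L → .], [L → . b b]
No further items can be added.

CLOSURE = { [E → . L id], [E → . b y], [L → . E id], [L → . E], [L → . b b], [L → .] }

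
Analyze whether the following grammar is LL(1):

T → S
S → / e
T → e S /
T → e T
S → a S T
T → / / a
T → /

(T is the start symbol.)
A grammar is LL(1) if for each non-terminal N with multiple productions, the predict sets of those productions are pairwise disjoint, where PREDICT(N → α) = (FIRST(α) \ {ε}) ∪ (FOLLOW(N) if α ⇒* ε).

Relevant sets:
  FIRST(S) = { '/', 'a' }

For T:
  PREDICT(T → S) = { '/', 'a' }
  PREDICT(T → e S '/') = { 'e' }
  PREDICT(T → e T) = { 'e' }
  PREDICT(T → '/' '/' a) = { '/' }
  PREDICT(T → '/') = { '/' }
For S:
  PREDICT(S → '/' e) = { '/' }
  PREDICT(S → a S T) = { 'a' }

Conflict found: Predict set conflict for T: { '/' }
The grammar is NOT LL(1).

Answer: No. Predict set conflict for T: { '/' }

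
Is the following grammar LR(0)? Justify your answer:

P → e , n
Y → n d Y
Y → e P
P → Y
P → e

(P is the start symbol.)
No. Shift-reduce conflict between [P → e .] and [P → . e]

A grammar is LR(0) if no state in the canonical LR(0) collection has:
  - both a shift item (dot before a terminal) and a complete item (shift-reduce conflict), or
  - two or more complete items (reduce-reduce conflict; the accept item [P' → P .] counts as a complete item here).

Augment with P' → P and build the canonical LR(0) collection (I0 = CLOSURE({[P' → . P]}), then GOTO on every symbol after a dot until no new states appear). It has 11 states:
  I0: { [P → . Y], [P → . e , n], [P → . e], [P' → . P], [Y → . e P], [Y → . n d Y] }  — shift
  I1: { [P' → P .] }  — accept
  I2: { [P → Y .] }  — reduce
  I3: { [P → . Y], [P → . e , n], [P → . e], [P → e . , n], [P → e .], [Y → . e P], [Y → . n d Y], [Y → e . P] }  — shift, reduce
  I4: { [Y → n . d Y] }  — shift
  I5: { [Y → . e P], [Y → . n d Y], [Y → n d . Y] }  — shift
  I6: { [Y → n d Y .] }  — reduce
  I7: { [P → . Y], [P → . e , n], [P → . e], [Y → . e P], [Y → . n d Y], [Y → e . P] }  — shift
  I8: { [Y → e P .] }  — reduce
  I9: { [P → e , . n] }  — shift
  I10: { [P → e , n .] }  — reduce

Conflict in state I3:
  Shift-reduce conflict between [P → e .] and [P → . e]
So the grammar is NOT LR(0).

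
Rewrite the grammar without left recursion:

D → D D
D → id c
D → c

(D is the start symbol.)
D is directly left-recursive. The standard transformation for
  A → A α₁ | ... | A α_m | β₁ | ... | β_n
is
  A  → β₁ A' | ... | β_n A'
  A' → α₁ A' | ... | α_m A' | ε

D → id c becomes D → id c D'
D → c becomes D → c D'
D → D D becomes D' → D D'
Add D' → ε

Resulting grammar:
D → id c D'
D → c D'
D' → D D'
D' → ε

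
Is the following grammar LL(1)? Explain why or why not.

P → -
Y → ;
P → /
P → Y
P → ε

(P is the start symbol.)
Relevant sets:
  FIRST(Y) = { ';' }
  FOLLOW(P) = { $ }

For P:
  PREDICT(P → '-') = { '-' }
  PREDICT(P → '/') = { '/' }
  PREDICT(P → Y) = { ';' }
  PREDICT(P → ε) = { $ }
Y has a single production, so nothing to check there.

All predict sets are disjoint. The grammar IS LL(1).

Answer: Yes, the grammar is LL(1).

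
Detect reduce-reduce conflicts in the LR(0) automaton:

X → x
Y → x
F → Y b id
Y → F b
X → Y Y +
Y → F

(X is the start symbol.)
Augment with X' → X and build the canonical LR(0) collection (I0 = CLOSURE({[X' → . X]}), then GOTO on every symbol after a dot until no new states appear). It has 11 states:
  I0: { [F → . Y b id], [X → . Y Y +], [X → . x], [X' → . X], [Y → . F b], [Y → . F], [Y → . x] }  — shift
  I1: { [Y → F . b], [Y → F .] }  — shift, reduce
  I2: { [X' → X .] }  — accept
  I3: { [F → . Y b id], [F → Y . b id], [X → Y . Y +], [Y → . F b], [Y → . F], [Y → . x] }  — shift
  I4: { [X → x .], [Y → x .] }  — 2 reduces
  I5: { [F → Y . b id], [X → Y Y . +] }  — shift
  I6: { [F → Y b . id] }  — shift
  I7: { [Y → x .] }  — reduce
  I8: { [F → Y b id .] }  — reduce
  I9: { [X → Y Y + .] }  — reduce
  I10: { [Y → F b .] }  — reduce

I4 contains complete items [X → x .], [Y → x .] — reduce-reduce conflict.

Answer: Yes — I4: [X → x .] vs [Y → x .]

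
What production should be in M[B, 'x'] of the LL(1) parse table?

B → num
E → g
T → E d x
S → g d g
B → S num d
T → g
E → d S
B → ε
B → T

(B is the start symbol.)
Empty (error entry)

To find M[B, 'x'], we find productions for B where 'x' is in the predict set (PREDICT(N → α) = (FIRST(α) \ {ε}) ∪ (FOLLOW(N) if α ⇒* ε)).

Relevant sets:
  FIRST(S) = { 'g' }
  FIRST(T) = { 'd', 'g' }
  FOLLOW(B) = { $ }

B → num: PREDICT = { 'num' }
B → S num d: PREDICT = { 'g' }
B → ε: PREDICT = { $ }
B → T: PREDICT = { 'd', 'g' }

M[B, 'x'] is empty (no production applies)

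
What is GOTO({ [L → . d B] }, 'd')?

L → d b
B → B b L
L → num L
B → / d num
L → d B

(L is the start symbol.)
GOTO(I, 'd') = CLOSURE({ [A → αX.β] : [A → α.Xβ] ∈ I, X = 'd' })

Items with dot before 'd', with the dot advanced:
  [L → . d B] → [L → d . B]
Closure of the advanced items:
  [L → d . B] has the dot before B: add [B → . B b L], [B → . / d num]

GOTO = { [B → . / d num], [B → . B b L], [L → d . B] }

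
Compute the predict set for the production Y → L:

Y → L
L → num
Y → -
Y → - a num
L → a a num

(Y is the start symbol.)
{ 'a', 'num' }

PREDICT(Y → L) = (FIRST(RHS) \ {ε}) ∪ (FOLLOW(Y) if ε ∈ FIRST(RHS), i.e. RHS ⇒* ε)
FIRST(L) = { 'a', 'num' }
FIRST(L) = { 'a', 'num' }
ε ∉ FIRST(L), so FOLLOW(Y) is not added.
PREDICT(Y → L) = { 'a', 'num' }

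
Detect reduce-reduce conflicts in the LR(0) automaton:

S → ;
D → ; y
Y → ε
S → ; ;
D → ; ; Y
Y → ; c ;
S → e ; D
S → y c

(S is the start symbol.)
No reduce-reduce conflicts

A reduce-reduce conflict occurs when an LR(0) state has two complete items [A → α .] and [B → β .] — both call for a reduction, and with no lookahead the parser cannot choose between them.

Augment with S' → S and build the canonical LR(0) collection (I0 = CLOSURE({[S' → . S]}), then GOTO on every symbol after a dot until no new states appear). It has 16 states:
  I0: { [S → . ; ;], [S → . ;], [S → . e ; D], [S → . y c], [S' → . S] }  — shift
  I1: { [S → ; . ;], [S → ; .] }  — shift, reduce
  I2: { [S' → S .] }  — accept
  I3: { [S → e . ; D] }  — shift
  I4: { [S → y . c] }  — shift
  I5: { [S → y c .] }  — reduce
  I6: { [D → . ; ; Y], [D → . ; y], [S → e ; . D] }  — shift
  I7: { [D → ; . ; Y], [D → ; . y] }  — shift
  I8: { [S → e ; D .] }  — reduce
  I9: { [D → ; ; . Y], [Y → . ; c ;], [Y → .] }  — shift, reduce
  I10: { [D → ; y .] }  — reduce
  I11: { [Y → ; . c ;] }  — shift
  I12: { [D → ; ; Y .] }  — reduce
  I13: { [Y → ; c . ;] }  — shift
  I14: { [Y → ; c ; .] }  — reduce
  I15: { [S → ; ; .] }  — reduce

No state contains more than one complete item.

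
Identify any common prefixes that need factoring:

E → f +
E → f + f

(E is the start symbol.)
Yes, E has productions with common prefix 'f +'

Left-factoring is needed when two productions for the same non-terminal
share a common prefix on the right-hand side.

Productions for E:
  E → f +
  E → f + f

Found common prefix 'f +' in productions for E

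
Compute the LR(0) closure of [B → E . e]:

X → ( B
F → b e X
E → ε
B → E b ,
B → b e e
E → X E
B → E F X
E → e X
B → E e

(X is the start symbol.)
To compute CLOSURE, for each item [A → α.Bβ] where B is a non-terminal, add [B → .γ] for all productions B → γ; repeat for the newly added items until nothing changes.

Start with: [B → E . e]
The dot precedes the terminal e, so nothing is added.

CLOSURE = { [B → E . e] }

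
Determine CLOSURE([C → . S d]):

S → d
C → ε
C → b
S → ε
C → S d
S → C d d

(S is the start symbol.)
{ [C → . S d], [C → . b], [C → .], [S → . C d d], [S → . d], [S → .] }

Start with: [C → . S d]
  [C → . S d] has the dot before S: add [S → . d], [S → .], [S → . C d d]
  [S → . C d d] has the dot before C: add [C → .], [C → . b]
No further items can be added.

CLOSURE = { [C → . S d], [C → . b], [C → .], [S → . C d d], [S → . d], [S → .] }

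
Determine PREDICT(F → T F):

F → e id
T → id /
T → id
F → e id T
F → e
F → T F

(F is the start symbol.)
{ 'id' }

PREDICT(F → T F) = (FIRST(RHS) \ {ε}) ∪ (FOLLOW(F) if ε ∈ FIRST(RHS), i.e. RHS ⇒* ε)
FIRST(T) = { 'id' }
FIRST(T F) = { 'id' }
ε ∉ FIRST(T F), so FOLLOW(F) is not added.
PREDICT(F → T F) = { 'id' }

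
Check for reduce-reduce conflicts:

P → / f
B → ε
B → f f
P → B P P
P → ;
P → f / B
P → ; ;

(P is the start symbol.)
Augment with P' → P and build the canonical LR(0) collection (I0 = CLOSURE({[P' → . P]}), then GOTO on every symbol after a dot until no new states appear). It has 14 states:
  I0: { [B → . f f], [B → .], [P → . / f], [P → . ; ;], [P → . ;], [P → . B P P], [P → . f / B], [P' → . P] }  — shift, reduce
  I1: { [P → / . f] }  — shift
  I2: { [P → ; . ;], [P → ; .] }  — shift, reduce
  I3: { [B → . f f], [B → .], [P → . / f], [P → . ; ;], [P → . ;], [P → . B P P], [P → . f / B], [P → B . P P] }  — shift, reduce
  I4: { [P' → P .] }  — accept
  I5: { [B → f . f], [P → f . / B] }  — shift
  I6: { [B → . f f], [B → .], [P → f / . B] }  — shift, reduce
  I7: { [B → f f .] }  — reduce
  I8: { [P → f / B .] }  — reduce
  I9: { [B → f . f] }  — shift
  I10: { [B → . f f], [B → .], [P → . / f], [P → . ; ;], [P → . ;], [P → . B P P], [P → . f / B], [P → B P . P] }  — shift, reduce
  I11: { [P → B P P .] }  — reduce
  I12: { [P → ; ; .] }  — reduce
  I13: { [P → / f .] }  — reduce

No state contains more than one complete item.

Answer: No reduce-reduce conflicts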